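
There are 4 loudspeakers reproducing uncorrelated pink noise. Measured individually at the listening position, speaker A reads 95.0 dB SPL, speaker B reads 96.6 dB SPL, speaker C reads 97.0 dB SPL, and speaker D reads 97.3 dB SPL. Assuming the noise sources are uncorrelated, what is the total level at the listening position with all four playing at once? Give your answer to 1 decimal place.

Incoherent sources sum as intensities:
L_total = 10·log₁₀(10^(95.0/10) + 10^(96.6/10) + 10^(97.0/10) + 10^(97.3/10)) = 10·log₁₀(18115000000) = 102.6 dB SPL.

102.6 dB SPL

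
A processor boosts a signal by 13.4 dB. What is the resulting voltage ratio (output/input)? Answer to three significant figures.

4.68

Voltage ratio = 10^(dB/20).
10^(13.4/20) = 10^(0.6700) = 4.68.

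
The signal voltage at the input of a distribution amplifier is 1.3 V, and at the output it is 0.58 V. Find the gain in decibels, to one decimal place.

-7.0 dB

Voltage is an amplitude quantity, so gain = 20·log₁₀(V_out/V_in).
20·log₁₀(0.58/1.3) = 20·log₁₀(0.4462) = -7.0 dB.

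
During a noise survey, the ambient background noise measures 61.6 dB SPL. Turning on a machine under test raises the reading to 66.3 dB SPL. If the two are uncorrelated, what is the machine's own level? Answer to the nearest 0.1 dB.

64.5 dB SPL

Subtract intensities: L_src = 10·log₁₀(10^(L_total/10) − 10^(L_bg/10)).
L_src = 10·log₁₀(10^(66.3/10) − 10^(61.6/10)) = 10·log₁₀(2820000) = 64.5 dB SPL.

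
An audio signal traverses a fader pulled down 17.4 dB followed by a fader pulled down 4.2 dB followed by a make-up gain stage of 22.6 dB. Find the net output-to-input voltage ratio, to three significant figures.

Net gain = (−17.4) + (−4.2) + 22.6 = 1.0 dB.
Voltage ratio = 10^(1.0/20) = 1.12.

1.12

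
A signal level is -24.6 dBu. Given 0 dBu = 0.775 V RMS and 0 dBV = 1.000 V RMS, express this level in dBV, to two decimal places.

The offset between the scales is 20·log₁₀(0.775/1.000) = −2.214 dB.
So dBV = -24.6 − 2.214 = -26.81 dBV.

-26.81 dBV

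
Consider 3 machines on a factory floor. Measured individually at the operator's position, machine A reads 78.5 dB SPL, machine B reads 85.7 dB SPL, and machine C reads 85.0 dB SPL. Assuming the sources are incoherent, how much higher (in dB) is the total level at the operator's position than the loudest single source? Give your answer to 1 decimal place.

3.1 dB

Add the sources as powers (linear), then convert back to dB:
L_total = 10·log₁₀(10^(78.5/10) + 10^(85.7/10) + 10^(85.0/10)) = 88.80 dB SPL.
Excess over the loudest (85.7 dB): 88.80 − 85.7 = 3.1 dB.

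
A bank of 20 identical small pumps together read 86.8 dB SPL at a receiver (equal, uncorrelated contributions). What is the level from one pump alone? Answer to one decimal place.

73.8 dB SPL

20 equal incoherent sources add 10·log₁₀(20) = 13.01 dB over one source.
L_one = 86.8 − 13.01 = 73.8 dB SPL.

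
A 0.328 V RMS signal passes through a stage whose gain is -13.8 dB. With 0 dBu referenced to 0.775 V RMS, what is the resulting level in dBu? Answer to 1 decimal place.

-21.3 dBu

Input level: 20·log₁₀(0.328/0.775) = -7.47 dBu.
Output: -7.47 − 13.8 = -21.3 dBu.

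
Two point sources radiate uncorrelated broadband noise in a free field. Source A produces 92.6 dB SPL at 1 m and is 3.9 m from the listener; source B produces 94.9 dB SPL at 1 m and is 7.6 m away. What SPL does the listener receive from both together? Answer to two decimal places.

At the listener: L_A = 92.6 − 20·log₁₀(3.9) = 80.779 dB; L_B = 94.9 − 20·log₁₀(7.6) = 77.284 dB.
Combined: 10·log₁₀(10^(80.779/10)+10^(77.284/10)) = 82.38 dB SPL.

82.38 dB SPL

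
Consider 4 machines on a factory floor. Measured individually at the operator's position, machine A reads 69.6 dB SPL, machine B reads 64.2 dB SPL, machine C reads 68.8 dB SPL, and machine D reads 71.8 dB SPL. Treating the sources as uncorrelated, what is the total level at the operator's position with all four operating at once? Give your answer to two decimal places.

Incoherent sources sum as intensities:
L_total = 10·log₁₀(10^(69.6/10) + 10^(64.2/10) + 10^(68.8/10) + 10^(71.8/10)) = 10·log₁₀(34470000) = 75.37 dB SPL.

75.37 dB SPL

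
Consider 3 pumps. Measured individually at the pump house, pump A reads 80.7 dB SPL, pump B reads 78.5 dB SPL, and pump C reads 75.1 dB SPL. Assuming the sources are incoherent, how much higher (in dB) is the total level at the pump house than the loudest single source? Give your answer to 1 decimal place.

Uncorrelated sources add in intensity (power), not in dB.
L_total = 10·log₁₀(10^(80.7/10) + 10^(78.5/10) + 10^(75.1/10)) = 83.44 dB SPL.
Excess over the loudest (80.7 dB): 83.44 − 80.7 = 2.7 dB.

2.7 dB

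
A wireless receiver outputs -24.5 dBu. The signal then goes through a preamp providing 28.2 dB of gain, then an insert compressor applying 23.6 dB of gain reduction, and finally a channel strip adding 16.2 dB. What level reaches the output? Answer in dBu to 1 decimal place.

Cascaded gains and losses add directly in dB.
-24.5 + 28.2 − 23.6 + 16.2 = -3.7 dBu.

-3.7 dBu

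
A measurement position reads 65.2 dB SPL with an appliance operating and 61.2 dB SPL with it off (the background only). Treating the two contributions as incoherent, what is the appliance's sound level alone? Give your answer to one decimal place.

63.0 dB SPL

Remove the background by subtracting linear intensities:
L_src = 10·log₁₀(10^(65.2/10) − 10^(61.2/10)) = 10·log₁₀(1993000) = 63.0 dB SPL.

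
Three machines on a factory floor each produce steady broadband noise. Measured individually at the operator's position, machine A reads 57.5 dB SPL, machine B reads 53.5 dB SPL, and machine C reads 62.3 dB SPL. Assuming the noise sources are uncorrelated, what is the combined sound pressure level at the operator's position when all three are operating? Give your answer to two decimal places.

Add the sources as powers (linear), then convert back to dB:
L_total = 10·log₁₀(10^(57.5/10) + 10^(53.5/10) + 10^(62.3/10)) = 10·log₁₀(2484000) = 63.95 dB SPL.

63.95 dB SPL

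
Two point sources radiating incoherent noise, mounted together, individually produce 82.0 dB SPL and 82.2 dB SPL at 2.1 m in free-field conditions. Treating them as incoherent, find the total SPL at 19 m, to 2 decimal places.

Combined at 2.1 m: 10·log₁₀(10^(82.0/10)+10^(82.2/10)) = 85.111 dB SPL.
Then apply −20·log₁₀(19/2.1) = -19.131 dB → 65.98 dB SPL.

65.98 dB SPL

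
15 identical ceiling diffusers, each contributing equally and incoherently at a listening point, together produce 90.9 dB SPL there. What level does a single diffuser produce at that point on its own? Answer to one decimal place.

79.1 dB SPL

15 equal incoherent sources add 10·log₁₀(15) = 11.76 dB over one source.
L_one = 90.9 − 11.76 = 79.1 dB SPL.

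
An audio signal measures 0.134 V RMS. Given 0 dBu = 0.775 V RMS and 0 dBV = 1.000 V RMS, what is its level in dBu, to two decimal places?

dBu = 20·log₁₀(V / 0.775 V).
20·log₁₀(0.134/0.775) = -15.24 dBu.

-15.24 dBu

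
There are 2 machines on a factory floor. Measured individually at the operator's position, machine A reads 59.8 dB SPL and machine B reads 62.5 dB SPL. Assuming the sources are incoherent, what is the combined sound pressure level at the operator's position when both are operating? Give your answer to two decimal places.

Add the sources as powers (linear), then convert back to dB:
L_total = 10·log₁₀(10^(59.8/10) + 10^(62.5/10)) = 10·log₁₀(2733000) = 64.37 dB SPL.

64.37 dB SPL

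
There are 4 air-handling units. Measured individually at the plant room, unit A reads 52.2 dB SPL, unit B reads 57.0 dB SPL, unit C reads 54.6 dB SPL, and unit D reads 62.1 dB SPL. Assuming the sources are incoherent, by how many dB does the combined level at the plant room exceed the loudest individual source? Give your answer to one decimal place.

Add the sources as powers (linear), then convert back to dB:
L_total = 10·log₁₀(10^(52.2/10) + 10^(57.0/10) + 10^(54.6/10) + 10^(62.1/10)) = 64.11 dB SPL.
Excess over the loudest (62.1 dB): 64.11 − 62.1 = 2.0 dB.

2.0 dB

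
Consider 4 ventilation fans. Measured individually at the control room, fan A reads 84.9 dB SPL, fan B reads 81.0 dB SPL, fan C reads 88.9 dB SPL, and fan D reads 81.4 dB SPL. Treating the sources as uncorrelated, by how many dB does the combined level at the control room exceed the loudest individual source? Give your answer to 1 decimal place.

2.4 dB

Uncorrelated sources add in intensity (power), not in dB.
L_total = 10·log₁₀(10^(84.9/10) + 10^(81.0/10) + 10^(88.9/10) + 10^(81.4/10)) = 91.30 dB SPL.
Excess over the loudest (88.9 dB): 91.30 − 88.9 = 2.4 dB.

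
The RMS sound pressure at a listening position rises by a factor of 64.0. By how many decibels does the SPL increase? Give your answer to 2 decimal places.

SPL change from a pressure ratio uses the 20·log₁₀ form:
20·log₁₀(64.0) = 36.12 dB.

36.12 dB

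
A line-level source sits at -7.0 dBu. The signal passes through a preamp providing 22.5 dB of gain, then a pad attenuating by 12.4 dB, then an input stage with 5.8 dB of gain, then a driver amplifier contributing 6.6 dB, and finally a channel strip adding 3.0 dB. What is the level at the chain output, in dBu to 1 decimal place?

Cascaded gains and losses add directly in dB.
-7.0 + 22.5 − 12.4 + 5.8 + 6.6 + 3.0 = +18.5 dBu.

+18.5 dBu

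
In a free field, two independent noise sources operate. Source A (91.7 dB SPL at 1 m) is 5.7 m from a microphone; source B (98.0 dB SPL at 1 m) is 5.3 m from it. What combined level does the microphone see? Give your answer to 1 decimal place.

At the listener: L_A = 91.7 − 20·log₁₀(5.7) = 76.58 dB; L_B = 98.0 − 20·log₁₀(5.3) = 83.51 dB.
Combined: 10·log₁₀(10^(76.58/10)+10^(83.51/10)) = 84.3 dB SPL.

84.3 dB SPL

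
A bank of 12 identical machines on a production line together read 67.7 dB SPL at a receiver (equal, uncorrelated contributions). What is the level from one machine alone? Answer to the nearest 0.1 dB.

12 equal incoherent sources add 10·log₁₀(12) = 10.79 dB over one source.
L_one = 67.7 − 10.79 = 56.9 dB SPL.

56.9 dB SPL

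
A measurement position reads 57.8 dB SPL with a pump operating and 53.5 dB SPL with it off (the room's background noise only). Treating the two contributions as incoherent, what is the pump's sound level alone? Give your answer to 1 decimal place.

Remove the background by subtracting linear intensities:
L_src = 10·log₁₀(10^(57.8/10) − 10^(53.5/10)) = 10·log₁₀(378700) = 55.8 dB SPL.

55.8 dB SPL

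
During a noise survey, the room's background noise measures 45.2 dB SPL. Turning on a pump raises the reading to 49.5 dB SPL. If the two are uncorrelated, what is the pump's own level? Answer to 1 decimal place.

Subtract intensities: L_src = 10·log₁₀(10^(L_total/10) − 10^(L_bg/10)).
L_src = 10·log₁₀(10^(49.5/10) − 10^(45.2/10)) = 10·log₁₀(56010) = 47.5 dB SPL.

47.5 dB SPL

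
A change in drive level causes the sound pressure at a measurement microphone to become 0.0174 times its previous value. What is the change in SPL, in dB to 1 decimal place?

SPL change from a pressure ratio uses the 20·log₁₀ form:
20·log₁₀(0.0174) = -35.2 dB.

-35.2 dB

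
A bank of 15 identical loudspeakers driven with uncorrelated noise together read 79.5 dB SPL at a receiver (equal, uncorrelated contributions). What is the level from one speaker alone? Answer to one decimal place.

67.7 dB SPL

15 equal incoherent sources add 10·log₁₀(15) = 11.76 dB over one source.
L_one = 79.5 − 11.76 = 67.7 dB SPL.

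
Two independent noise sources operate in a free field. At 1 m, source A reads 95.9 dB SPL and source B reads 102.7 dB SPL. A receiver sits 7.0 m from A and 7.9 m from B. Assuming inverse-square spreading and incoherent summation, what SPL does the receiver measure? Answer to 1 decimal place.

At the listener: L_A = 95.9 − 20·log₁₀(7.0) = 79.00 dB; L_B = 102.7 − 20·log₁₀(7.9) = 84.75 dB.
Combined: 10·log₁₀(10^(79.00/10)+10^(84.75/10)) = 85.8 dB SPL.

85.8 dB SPL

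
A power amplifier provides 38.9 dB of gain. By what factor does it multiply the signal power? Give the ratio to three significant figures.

Power ratio = 10^(dB/10).
10^(38.9/10) = 10^(3.890) = 7760.

7760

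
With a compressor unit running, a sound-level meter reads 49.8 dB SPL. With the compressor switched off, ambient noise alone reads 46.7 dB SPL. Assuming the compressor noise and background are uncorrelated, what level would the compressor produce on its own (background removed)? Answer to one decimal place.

46.9 dB SPL

Subtract intensities: L_src = 10·log₁₀(10^(L_total/10) − 10^(L_bg/10)).
L_src = 10·log₁₀(10^(49.8/10) − 10^(46.7/10)) = 10·log₁₀(48730) = 46.9 dB SPL.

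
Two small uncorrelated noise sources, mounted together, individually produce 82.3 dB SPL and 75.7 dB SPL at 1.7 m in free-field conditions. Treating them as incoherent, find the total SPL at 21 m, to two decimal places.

Combined at 1.7 m: 10·log₁₀(10^(82.3/10)+10^(75.7/10)) = 83.159 dB SPL.
Then apply −20·log₁₀(21/1.7) = -21.835 dB → 61.32 dB SPL.

61.32 dB SPL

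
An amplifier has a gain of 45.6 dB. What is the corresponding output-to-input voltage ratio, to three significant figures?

191

Voltage ratio = 10^(dB/20).
10^(45.6/20) = 10^(2.280) = 191.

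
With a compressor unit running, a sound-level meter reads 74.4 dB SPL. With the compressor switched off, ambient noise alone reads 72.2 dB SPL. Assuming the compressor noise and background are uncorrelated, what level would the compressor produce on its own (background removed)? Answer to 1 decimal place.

Subtract intensities: L_src = 10·log₁₀(10^(L_total/10) − 10^(L_bg/10)).
L_src = 10·log₁₀(10^(74.4/10) − 10^(72.2/10)) = 10·log₁₀(10950000) = 70.4 dB SPL.

70.4 dB SPL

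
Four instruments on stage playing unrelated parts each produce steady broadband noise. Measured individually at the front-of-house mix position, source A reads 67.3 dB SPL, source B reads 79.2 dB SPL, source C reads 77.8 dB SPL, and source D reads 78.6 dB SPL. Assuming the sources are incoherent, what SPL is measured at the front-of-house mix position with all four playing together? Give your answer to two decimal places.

Uncorrelated sources add in intensity (power), not in dB.
L_total = 10·log₁₀(10^(67.3/10) + 10^(79.2/10) + 10^(77.8/10) + 10^(78.6/10)) = 10·log₁₀(221200000) = 83.45 dB SPL.

83.45 dB SPL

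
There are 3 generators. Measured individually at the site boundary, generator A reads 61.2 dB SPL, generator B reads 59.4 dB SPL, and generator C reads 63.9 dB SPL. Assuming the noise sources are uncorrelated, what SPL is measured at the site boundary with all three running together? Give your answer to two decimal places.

Add the sources as powers (linear), then convert back to dB:
L_total = 10·log₁₀(10^(61.2/10) + 10^(59.4/10) + 10^(63.9/10)) = 10·log₁₀(4644000) = 66.67 dB SPL.

66.67 dB SPL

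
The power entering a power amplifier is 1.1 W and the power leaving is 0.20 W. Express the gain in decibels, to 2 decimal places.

Power is a power quantity, so gain = 10·log₁₀(P_out/P_in).
10·log₁₀(0.20/1.1) = 10·log₁₀(0.1818) = -7.40 dB.

-7.40 dB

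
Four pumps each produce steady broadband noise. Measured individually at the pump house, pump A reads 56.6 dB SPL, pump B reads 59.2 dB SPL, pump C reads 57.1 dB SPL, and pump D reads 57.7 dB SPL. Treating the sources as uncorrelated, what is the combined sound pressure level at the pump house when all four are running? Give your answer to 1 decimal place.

63.8 dB SPL

Incoherent sources sum as intensities:
L_total = 10·log₁₀(10^(56.6/10) + 10^(59.2/10) + 10^(57.1/10) + 10^(57.7/10)) = 10·log₁₀(2391000) = 63.8 dB SPL.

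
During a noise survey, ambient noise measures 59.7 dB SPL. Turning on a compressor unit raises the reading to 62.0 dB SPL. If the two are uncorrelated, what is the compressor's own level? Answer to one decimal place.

Background correction is a power subtraction:
L_src = 10·log₁₀(10^(62.0/10) − 10^(59.7/10)) = 10·log₁₀(651600) = 58.1 dB SPL.

58.1 dB SPL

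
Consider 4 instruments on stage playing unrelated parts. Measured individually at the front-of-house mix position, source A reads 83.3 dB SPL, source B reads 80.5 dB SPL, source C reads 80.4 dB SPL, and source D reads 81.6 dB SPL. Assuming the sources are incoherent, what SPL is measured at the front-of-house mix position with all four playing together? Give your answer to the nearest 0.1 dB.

87.6 dB SPL

Incoherent sources sum as intensities:
L_total = 10·log₁₀(10^(83.3/10) + 10^(80.5/10) + 10^(80.4/10) + 10^(81.6/10)) = 10·log₁₀(580200000) = 87.6 dB SPL.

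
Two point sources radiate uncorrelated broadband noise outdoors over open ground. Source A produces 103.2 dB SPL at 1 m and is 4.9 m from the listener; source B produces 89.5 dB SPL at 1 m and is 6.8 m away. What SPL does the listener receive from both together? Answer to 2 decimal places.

At the listener: L_A = 103.2 − 20·log₁₀(4.9) = 89.396 dB; L_B = 89.5 − 20·log₁₀(6.8) = 72.850 dB.
Combined: 10·log₁₀(10^(89.396/10)+10^(72.850/10)) = 89.49 dB SPL.

89.49 dB SPL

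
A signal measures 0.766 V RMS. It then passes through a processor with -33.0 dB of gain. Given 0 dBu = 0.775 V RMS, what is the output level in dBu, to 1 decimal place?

Input level: 20·log₁₀(0.766/0.775) = -0.10 dBu.
Output: -0.10 − 33.0 = -33.1 dBu.

-33.1 dBu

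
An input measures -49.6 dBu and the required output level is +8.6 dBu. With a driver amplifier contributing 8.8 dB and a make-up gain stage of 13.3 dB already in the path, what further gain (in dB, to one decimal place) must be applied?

36.1 dB

The required make-up gain is the shortfall in the dB sum.
G = +8.6 − (-49.6) − 8.8 − 13.3 = 36.1 dB.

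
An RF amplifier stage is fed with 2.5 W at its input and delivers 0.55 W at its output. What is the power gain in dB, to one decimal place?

-6.6 dB

For a power ratio, dB = 10·log₁₀(P₂/P₁).
10·log₁₀(0.55/2.5) = 10·log₁₀(0.2200) = -6.6 dB.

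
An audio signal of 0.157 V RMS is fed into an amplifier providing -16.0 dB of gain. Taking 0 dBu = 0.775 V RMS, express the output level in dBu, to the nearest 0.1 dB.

Input level: 20·log₁₀(0.157/0.775) = -13.87 dBu.
Output: -13.87 − 16.0 = -29.9 dBu.

-29.9 dBu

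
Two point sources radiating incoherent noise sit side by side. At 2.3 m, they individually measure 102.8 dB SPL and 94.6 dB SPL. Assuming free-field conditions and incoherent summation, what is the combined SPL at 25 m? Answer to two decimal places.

Combined at 2.3 m: 10·log₁₀(10^(102.8/10)+10^(94.6/10)) = 103.412 dB SPL.
Then apply −20·log₁₀(25/2.3) = -20.724 dB → 82.69 dB SPL.

82.69 dB SPL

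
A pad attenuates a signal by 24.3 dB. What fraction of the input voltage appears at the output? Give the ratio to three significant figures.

Voltage ratio = 10^(dB/20).
10^(-24.3/20) = 10^(-1.215) = 0.0610.

0.0610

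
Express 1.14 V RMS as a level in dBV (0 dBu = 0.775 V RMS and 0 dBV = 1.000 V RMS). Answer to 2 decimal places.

dBV = 20·log₁₀(V / 1.000 V).
20·log₁₀(1.14/1.000) = +1.14 dBV.

+1.14 dBV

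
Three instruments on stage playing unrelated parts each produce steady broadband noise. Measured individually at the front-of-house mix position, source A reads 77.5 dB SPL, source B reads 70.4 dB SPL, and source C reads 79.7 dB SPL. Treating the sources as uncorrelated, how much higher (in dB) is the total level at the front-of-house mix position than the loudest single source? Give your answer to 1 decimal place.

Uncorrelated sources add in intensity (power), not in dB.
L_total = 10·log₁₀(10^(77.5/10) + 10^(70.4/10) + 10^(79.7/10)) = 82.06 dB SPL.
Excess over the loudest (79.7 dB): 82.06 − 79.7 = 2.4 dB.

2.4 dB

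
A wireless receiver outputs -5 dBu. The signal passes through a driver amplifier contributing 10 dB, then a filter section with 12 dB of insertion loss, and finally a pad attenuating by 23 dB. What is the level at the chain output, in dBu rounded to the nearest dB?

Gain stages sum in dB:
-5 + 10 − 12 − 23 = -30 dBu.

-30 dBu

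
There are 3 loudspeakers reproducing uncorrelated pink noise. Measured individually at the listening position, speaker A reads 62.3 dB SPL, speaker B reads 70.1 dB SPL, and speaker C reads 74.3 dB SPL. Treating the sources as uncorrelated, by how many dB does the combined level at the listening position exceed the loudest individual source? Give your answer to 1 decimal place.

Incoherent sources sum as intensities:
L_total = 10·log₁₀(10^(62.3/10) + 10^(70.1/10) + 10^(74.3/10)) = 75.89 dB SPL.
Excess over the loudest (74.3 dB): 75.89 − 74.3 = 1.6 dB.

1.6 dB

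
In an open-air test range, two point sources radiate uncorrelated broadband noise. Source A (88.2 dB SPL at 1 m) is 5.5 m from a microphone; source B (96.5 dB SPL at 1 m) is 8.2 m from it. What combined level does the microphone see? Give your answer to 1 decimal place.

At the listener: L_A = 88.2 − 20·log₁₀(5.5) = 73.39 dB; L_B = 96.5 − 20·log₁₀(8.2) = 78.22 dB.
Combined: 10·log₁₀(10^(73.39/10)+10^(78.22/10)) = 79.5 dB SPL.

79.5 dB SPL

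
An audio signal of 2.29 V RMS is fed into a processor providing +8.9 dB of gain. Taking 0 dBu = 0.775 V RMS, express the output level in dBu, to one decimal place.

+18.3 dBu

Input level: 20·log₁₀(2.29/0.775) = 9.41 dBu.
Output: 9.41 + 8.9 = +18.3 dBu.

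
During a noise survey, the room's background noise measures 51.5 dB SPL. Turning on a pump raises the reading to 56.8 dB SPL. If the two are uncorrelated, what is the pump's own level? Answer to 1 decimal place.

55.3 dB SPL

Background correction is a power subtraction:
L_src = 10·log₁₀(10^(56.8/10) − 10^(51.5/10)) = 10·log₁₀(337400) = 55.3 dB SPL.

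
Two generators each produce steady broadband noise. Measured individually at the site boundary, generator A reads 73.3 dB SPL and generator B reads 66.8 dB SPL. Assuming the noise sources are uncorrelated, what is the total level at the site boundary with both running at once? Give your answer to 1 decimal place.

Incoherent sources sum as intensities:
L_total = 10·log₁₀(10^(73.3/10) + 10^(66.8/10)) = 10·log₁₀(26170000) = 74.2 dB SPL.

74.2 dB SPL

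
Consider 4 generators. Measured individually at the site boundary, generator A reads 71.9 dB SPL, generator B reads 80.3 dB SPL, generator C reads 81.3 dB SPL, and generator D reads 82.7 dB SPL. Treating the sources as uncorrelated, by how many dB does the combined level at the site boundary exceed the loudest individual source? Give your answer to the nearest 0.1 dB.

3.8 dB

Add the sources as powers (linear), then convert back to dB:
L_total = 10·log₁₀(10^(71.9/10) + 10^(80.3/10) + 10^(81.3/10) + 10^(82.7/10)) = 86.47 dB SPL.
Excess over the loudest (82.7 dB): 86.47 − 82.7 = 3.8 dB.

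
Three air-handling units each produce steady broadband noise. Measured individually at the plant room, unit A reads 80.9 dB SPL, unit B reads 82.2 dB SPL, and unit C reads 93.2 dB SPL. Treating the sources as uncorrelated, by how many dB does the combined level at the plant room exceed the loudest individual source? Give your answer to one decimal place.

Incoherent sources sum as intensities:
L_total = 10·log₁₀(10^(80.9/10) + 10^(82.2/10) + 10^(93.2/10)) = 93.76 dB SPL.
Excess over the loudest (93.2 dB): 93.76 − 93.2 = 0.6 dB.

0.6 dB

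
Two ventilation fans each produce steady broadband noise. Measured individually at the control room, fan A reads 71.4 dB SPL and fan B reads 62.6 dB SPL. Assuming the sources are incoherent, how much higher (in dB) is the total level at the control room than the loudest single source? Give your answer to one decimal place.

0.5 dB

Add the sources as powers (linear), then convert back to dB:
L_total = 10·log₁₀(10^(71.4/10) + 10^(62.6/10)) = 71.94 dB SPL.
Excess over the loudest (71.4 dB): 71.94 − 71.4 = 0.5 dB.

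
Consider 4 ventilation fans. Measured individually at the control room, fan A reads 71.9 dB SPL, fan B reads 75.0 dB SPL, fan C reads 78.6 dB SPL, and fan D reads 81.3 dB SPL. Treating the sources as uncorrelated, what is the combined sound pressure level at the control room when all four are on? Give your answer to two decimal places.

Uncorrelated sources add in intensity (power), not in dB.
L_total = 10·log₁₀(10^(71.9/10) + 10^(75.0/10) + 10^(78.6/10) + 10^(81.3/10)) = 10·log₁₀(254500000) = 84.06 dB SPL.

84.06 dB SPL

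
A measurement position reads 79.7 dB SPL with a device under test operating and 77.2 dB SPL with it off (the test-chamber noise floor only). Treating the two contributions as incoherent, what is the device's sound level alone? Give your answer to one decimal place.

Background correction is a power subtraction:
L_src = 10·log₁₀(10^(79.7/10) − 10^(77.2/10)) = 10·log₁₀(40840000) = 76.1 dB SPL.

76.1 dB SPL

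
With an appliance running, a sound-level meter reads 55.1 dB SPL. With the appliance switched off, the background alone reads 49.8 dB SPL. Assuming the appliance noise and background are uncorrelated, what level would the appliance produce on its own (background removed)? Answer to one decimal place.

53.6 dB SPL

Background correction is a power subtraction:
L_src = 10·log₁₀(10^(55.1/10) − 10^(49.8/10)) = 10·log₁₀(228100) = 53.6 dB SPL.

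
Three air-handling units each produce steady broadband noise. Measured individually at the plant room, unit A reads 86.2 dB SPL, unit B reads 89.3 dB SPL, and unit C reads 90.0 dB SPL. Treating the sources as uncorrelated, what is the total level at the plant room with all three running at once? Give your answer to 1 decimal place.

Uncorrelated sources add in intensity (power), not in dB.
L_total = 10·log₁₀(10^(86.2/10) + 10^(89.3/10) + 10^(90.0/10)) = 10·log₁₀(2268000000) = 93.6 dB SPL.

93.6 dB SPL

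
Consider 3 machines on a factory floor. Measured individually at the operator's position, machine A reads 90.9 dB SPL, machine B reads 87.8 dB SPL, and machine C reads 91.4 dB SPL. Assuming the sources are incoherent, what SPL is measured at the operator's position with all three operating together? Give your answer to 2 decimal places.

95.07 dB SPL

Incoherent sources sum as intensities:
L_total = 10·log₁₀(10^(90.9/10) + 10^(87.8/10) + 10^(91.4/10)) = 10·log₁₀(3213000000) = 95.07 dB SPL.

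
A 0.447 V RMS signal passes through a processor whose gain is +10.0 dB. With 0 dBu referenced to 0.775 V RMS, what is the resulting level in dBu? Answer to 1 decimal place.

Input level: 20·log₁₀(0.447/0.775) = -4.78 dBu.
Output: -4.78 + 10.0 = +5.2 dBu.

+5.2 dBu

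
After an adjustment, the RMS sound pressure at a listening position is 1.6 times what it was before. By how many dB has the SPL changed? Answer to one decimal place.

Sound pressure is an amplitude quantity: ΔL = 20·log₁₀(p₂/p₁).
20·log₁₀(1.6) = 4.1 dB.

4.1 dB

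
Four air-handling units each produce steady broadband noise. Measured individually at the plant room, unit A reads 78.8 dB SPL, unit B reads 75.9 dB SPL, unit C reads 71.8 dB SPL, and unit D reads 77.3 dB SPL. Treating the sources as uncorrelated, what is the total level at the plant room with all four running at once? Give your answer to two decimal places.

Incoherent sources sum as intensities:
L_total = 10·log₁₀(10^(78.8/10) + 10^(75.9/10) + 10^(71.8/10) + 10^(77.3/10)) = 10·log₁₀(183600000) = 82.64 dB SPL.

82.64 dB SPL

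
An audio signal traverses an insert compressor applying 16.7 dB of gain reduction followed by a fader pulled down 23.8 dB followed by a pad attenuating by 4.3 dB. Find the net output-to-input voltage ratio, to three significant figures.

Net gain = (−16.7) + (−23.8) + (−4.3) = -44.8 dB.
Voltage ratio = 10^(-44.8/20) = 0.00575.

0.00575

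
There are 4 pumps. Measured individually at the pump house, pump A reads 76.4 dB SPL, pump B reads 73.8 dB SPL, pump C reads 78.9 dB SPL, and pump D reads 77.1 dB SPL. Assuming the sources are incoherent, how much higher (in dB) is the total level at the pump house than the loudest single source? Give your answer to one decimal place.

4.0 dB

Incoherent sources sum as intensities:
L_total = 10·log₁₀(10^(76.4/10) + 10^(73.8/10) + 10^(78.9/10) + 10^(77.1/10)) = 82.93 dB SPL.
Excess over the loudest (78.9 dB): 82.93 − 78.9 = 4.0 dB.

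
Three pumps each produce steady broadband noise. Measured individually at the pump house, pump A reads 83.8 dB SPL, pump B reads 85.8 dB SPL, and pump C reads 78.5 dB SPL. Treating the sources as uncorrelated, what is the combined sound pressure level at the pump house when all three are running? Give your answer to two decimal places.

Incoherent sources sum as intensities:
L_total = 10·log₁₀(10^(83.8/10) + 10^(85.8/10) + 10^(78.5/10)) = 10·log₁₀(690900000) = 88.39 dB SPL.

88.39 dB SPL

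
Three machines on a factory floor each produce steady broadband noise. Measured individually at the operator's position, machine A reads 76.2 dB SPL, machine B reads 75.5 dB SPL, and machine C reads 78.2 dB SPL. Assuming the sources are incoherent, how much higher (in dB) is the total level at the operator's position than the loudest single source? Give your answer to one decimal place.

Incoherent sources sum as intensities:
L_total = 10·log₁₀(10^(76.2/10) + 10^(75.5/10) + 10^(78.2/10)) = 81.56 dB SPL.
Excess over the loudest (78.2 dB): 81.56 − 78.2 = 3.4 dB.

3.4 dB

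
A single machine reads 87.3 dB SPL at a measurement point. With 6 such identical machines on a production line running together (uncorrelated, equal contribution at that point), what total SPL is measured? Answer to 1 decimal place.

95.1 dB SPL

6 equal incoherent sources raise the level by 10·log₁₀(6) = 7.78 dB.
L_total = 87.3 + 7.78 = 95.1 dB SPL.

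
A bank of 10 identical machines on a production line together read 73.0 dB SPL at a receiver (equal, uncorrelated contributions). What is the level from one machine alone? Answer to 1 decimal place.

63.0 dB SPL

10 equal incoherent sources add 10·log₁₀(10) = 10.00 dB over one source.
L_one = 73.0 − 10.00 = 63.0 dB SPL.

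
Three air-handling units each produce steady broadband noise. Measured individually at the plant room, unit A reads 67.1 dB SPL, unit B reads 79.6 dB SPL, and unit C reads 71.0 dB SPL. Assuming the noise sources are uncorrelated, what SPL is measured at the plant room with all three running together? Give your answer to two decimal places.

80.37 dB SPL

Add the sources as powers (linear), then convert back to dB:
L_total = 10·log₁₀(10^(67.1/10) + 10^(79.6/10) + 10^(71.0/10)) = 10·log₁₀(108900000) = 80.37 dB SPL.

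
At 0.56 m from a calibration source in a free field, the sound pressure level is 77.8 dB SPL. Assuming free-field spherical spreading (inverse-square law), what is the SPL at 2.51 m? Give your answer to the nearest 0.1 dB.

64.8 dB SPL

For a point source in a free field, ΔL = −20·log₁₀(d₂/d₁).
ΔL = −20·log₁₀(2.51/0.56) = -13.03 dB, so L₂ = 77.8 + (-13.03) = 64.8 dB SPL.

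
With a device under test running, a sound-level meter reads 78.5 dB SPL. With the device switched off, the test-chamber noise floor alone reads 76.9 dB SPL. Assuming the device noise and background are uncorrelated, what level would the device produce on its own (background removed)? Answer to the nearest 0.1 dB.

Subtract intensities: L_src = 10·log₁₀(10^(L_total/10) − 10^(L_bg/10)).
L_src = 10·log₁₀(10^(78.5/10) − 10^(76.9/10)) = 10·log₁₀(21820000) = 73.4 dB SPL.

73.4 dB SPL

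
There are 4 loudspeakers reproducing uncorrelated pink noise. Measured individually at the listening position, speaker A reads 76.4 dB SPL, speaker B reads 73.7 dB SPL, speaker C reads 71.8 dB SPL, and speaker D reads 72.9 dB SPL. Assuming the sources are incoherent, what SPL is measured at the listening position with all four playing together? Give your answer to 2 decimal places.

Uncorrelated sources add in intensity (power), not in dB.
L_total = 10·log₁₀(10^(76.4/10) + 10^(73.7/10) + 10^(71.8/10) + 10^(72.9/10)) = 10·log₁₀(101700000) = 80.07 dB SPL.

80.07 dB SPL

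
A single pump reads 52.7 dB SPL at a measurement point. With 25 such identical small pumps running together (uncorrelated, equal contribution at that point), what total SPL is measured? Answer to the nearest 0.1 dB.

66.7 dB SPL

25 equal incoherent sources raise the level by 10·log₁₀(25) = 13.98 dB.
L_total = 52.7 + 13.98 = 66.7 dB SPL.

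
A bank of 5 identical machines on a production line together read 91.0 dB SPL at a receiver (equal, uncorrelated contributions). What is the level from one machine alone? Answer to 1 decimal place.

84.0 dB SPL

5 equal incoherent sources add 10·log₁₀(5) = 6.99 dB over one source.
L_one = 91.0 − 6.99 = 84.0 dB SPL.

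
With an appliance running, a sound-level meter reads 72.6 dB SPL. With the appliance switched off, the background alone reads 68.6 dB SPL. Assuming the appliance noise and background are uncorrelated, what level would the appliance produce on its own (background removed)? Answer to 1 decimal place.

70.4 dB SPL

Background correction is a power subtraction:
L_src = 10·log₁₀(10^(72.6/10) − 10^(68.6/10)) = 10·log₁₀(10950000) = 70.4 dB SPL.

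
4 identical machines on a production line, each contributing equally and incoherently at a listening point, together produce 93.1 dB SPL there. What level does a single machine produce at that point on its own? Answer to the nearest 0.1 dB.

87.1 dB SPL

4 equal incoherent sources add 10·log₁₀(4) = 6.02 dB over one source.
L_one = 93.1 − 6.02 = 87.1 dB SPL.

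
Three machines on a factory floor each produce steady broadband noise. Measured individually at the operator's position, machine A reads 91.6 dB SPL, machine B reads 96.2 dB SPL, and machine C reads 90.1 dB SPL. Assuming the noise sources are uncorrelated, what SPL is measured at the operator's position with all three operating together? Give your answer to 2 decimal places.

Uncorrelated sources add in intensity (power), not in dB.
L_total = 10·log₁₀(10^(91.6/10) + 10^(96.2/10) + 10^(90.1/10)) = 10·log₁₀(6637000000) = 98.22 dB SPL.

98.22 dB SPL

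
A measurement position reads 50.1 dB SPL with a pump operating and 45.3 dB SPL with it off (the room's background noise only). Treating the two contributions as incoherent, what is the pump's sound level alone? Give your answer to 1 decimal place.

Subtract intensities: L_src = 10·log₁₀(10^(L_total/10) − 10^(L_bg/10)).
L_src = 10·log₁₀(10^(50.1/10) − 10^(45.3/10)) = 10·log₁₀(68440) = 48.4 dB SPL.

48.4 dB SPL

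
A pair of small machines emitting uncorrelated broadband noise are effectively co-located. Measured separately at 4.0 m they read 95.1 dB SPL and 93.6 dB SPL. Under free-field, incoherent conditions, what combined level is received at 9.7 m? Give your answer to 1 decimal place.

89.7 dB SPL

Combined at 4.0 m: 10·log₁₀(10^(95.1/10)+10^(93.6/10)) = 97.42 dB SPL.
Then apply −20·log₁₀(9.7/4.0) = -7.69 dB → 89.7 dB SPL.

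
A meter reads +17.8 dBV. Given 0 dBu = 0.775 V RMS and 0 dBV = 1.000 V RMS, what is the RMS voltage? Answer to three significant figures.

V = 1.000 V × 10^(+17.8/20).
= 1.000 × 7.762 = 7.76 V.

7.76 V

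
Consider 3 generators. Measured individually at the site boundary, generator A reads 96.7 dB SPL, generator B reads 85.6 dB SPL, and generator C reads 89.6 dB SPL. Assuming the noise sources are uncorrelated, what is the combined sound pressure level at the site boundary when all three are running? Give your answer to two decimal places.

97.75 dB SPL

Uncorrelated sources add in intensity (power), not in dB.
L_total = 10·log₁₀(10^(96.7/10) + 10^(85.6/10) + 10^(89.6/10)) = 10·log₁₀(5952000000) = 97.75 dB SPL.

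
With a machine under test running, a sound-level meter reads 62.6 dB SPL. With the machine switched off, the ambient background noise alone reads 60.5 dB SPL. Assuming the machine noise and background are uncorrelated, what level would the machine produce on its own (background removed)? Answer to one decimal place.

58.4 dB SPL

Remove the background by subtracting linear intensities:
L_src = 10·log₁₀(10^(62.6/10) − 10^(60.5/10)) = 10·log₁₀(697700) = 58.4 dB SPL.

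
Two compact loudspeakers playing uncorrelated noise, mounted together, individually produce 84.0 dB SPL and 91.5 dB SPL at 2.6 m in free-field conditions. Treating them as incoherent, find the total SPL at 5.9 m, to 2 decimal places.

85.09 dB SPL

Combined at 2.6 m: 10·log₁₀(10^(84.0/10)+10^(91.5/10)) = 92.211 dB SPL.
Then apply −20·log₁₀(5.9/2.6) = -7.118 dB → 85.09 dB SPL.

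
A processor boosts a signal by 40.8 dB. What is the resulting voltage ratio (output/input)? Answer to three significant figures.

110

Voltage ratio = 10^(dB/20).
10^(40.8/20) = 10^(2.040) = 110.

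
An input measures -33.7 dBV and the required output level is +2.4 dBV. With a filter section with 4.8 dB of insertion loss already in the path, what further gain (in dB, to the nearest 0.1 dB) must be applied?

40.9 dB

The required make-up gain is the shortfall in the dB sum.
G = +2.4 − (-33.7) + 4.8 = 40.9 dB.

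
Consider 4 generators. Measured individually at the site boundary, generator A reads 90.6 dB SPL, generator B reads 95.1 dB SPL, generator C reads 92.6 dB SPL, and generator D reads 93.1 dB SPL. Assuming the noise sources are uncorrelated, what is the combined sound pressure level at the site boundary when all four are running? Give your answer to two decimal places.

Incoherent sources sum as intensities:
L_total = 10·log₁₀(10^(90.6/10) + 10^(95.1/10) + 10^(92.6/10) + 10^(93.1/10)) = 10·log₁₀(8246000000) = 99.16 dB SPL.

99.16 dB SPL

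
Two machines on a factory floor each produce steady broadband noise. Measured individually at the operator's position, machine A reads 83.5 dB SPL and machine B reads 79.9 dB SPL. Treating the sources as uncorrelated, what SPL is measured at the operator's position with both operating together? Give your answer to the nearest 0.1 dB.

Add the sources as powers (linear), then convert back to dB:
L_total = 10·log₁₀(10^(83.5/10) + 10^(79.9/10)) = 10·log₁₀(321600000) = 85.1 dB SPL.

85.1 dB SPL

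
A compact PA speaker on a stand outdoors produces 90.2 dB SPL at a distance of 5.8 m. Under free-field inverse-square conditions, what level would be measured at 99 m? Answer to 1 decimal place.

For a point source in a free field, ΔL = −20·log₁₀(d₂/d₁).
ΔL = −20·log₁₀(99/5.8) = -24.64 dB, so L₂ = 90.2 + (-24.64) = 65.6 dB SPL.

65.6 dB SPL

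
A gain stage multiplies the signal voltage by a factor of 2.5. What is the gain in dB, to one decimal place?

Voltage is an amplitude quantity, so gain = 20·log₁₀(V_out/V_in).
20·log₁₀(2.5) = 8.0 dB.

8.0 dB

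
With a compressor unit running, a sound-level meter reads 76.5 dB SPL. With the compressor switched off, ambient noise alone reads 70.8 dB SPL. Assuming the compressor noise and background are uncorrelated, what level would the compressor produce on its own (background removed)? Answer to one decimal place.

Remove the background by subtracting linear intensities:
L_src = 10·log₁₀(10^(76.5/10) − 10^(70.8/10)) = 10·log₁₀(32650000) = 75.1 dB SPL.

75.1 dB SPL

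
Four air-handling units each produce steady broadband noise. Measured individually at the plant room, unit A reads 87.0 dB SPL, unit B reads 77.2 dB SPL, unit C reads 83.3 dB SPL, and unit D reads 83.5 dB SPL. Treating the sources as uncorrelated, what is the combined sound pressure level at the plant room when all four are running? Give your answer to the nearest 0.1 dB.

Uncorrelated sources add in intensity (power), not in dB.
L_total = 10·log₁₀(10^(87.0/10) + 10^(77.2/10) + 10^(83.3/10) + 10^(83.5/10)) = 10·log₁₀(991300000) = 90.0 dB SPL.

90.0 dB SPL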